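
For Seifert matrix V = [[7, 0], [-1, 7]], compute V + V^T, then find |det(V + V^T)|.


Step 1: Form V + V^T where V = [[7, 0], [-1, 7]]
  V^T = [[7, -1], [0, 7]]
  V + V^T = [[14, -1], [-1, 14]]
Step 2: det(V + V^T) = 14*14 - (-1)*(-1)
  = 196 - 1 = 195
Step 3: Knot determinant = |det(V + V^T)| = |195| = 195

195


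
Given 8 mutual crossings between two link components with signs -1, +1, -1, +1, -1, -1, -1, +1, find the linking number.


Step 1: Count positive crossings: 3
Step 2: Count negative crossings: 5
Step 3: Sum of signs = 3 - 5 = -2
Step 4: Linking number = sum/2 = -2/2 = -1

-1


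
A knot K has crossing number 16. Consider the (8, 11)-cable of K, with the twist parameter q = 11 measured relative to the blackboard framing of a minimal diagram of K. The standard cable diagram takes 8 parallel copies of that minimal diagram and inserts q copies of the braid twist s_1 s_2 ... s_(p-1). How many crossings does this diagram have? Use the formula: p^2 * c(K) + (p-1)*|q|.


Step 1: Each of the c(K) crossings of the companion diagram becomes p*p = p^2 crossings among the p parallel strands, and each of the |q| twists s_1 s_2 ... s_(p-1) adds (p-1) crossings.
  Crossings = p^2 * c(K) + (p-1)*|q|
Step 2: = 8^2 * 16 + (8-1)*11
Step 3: = 64*16 + 7*11
Step 4: = 1024 + 77 = 1101

1101


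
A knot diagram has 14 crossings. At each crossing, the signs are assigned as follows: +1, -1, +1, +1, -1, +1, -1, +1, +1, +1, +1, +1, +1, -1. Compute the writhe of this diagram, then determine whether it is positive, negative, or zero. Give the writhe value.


Step 1: Count positive crossings (+1).
Positive crossings: 10
Step 2: Count negative crossings (-1).
Negative crossings: 4
Step 3: Writhe = (positive) - (negative)
w = 10 - 4 = 6
Step 4: |w| = 6, and w is positive

6


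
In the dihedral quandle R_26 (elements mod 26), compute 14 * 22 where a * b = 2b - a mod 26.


14 * 22 = 2*22 - 14 mod 26
= 44 - 14 mod 26
= 30 mod 26 = 4

4


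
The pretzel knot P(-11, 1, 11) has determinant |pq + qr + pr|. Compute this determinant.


Step 1: Compute pq + qr + pr.
pq = (-11)*1 = -11
qr = 1*11 = 11
pr = (-11)*11 = -121
pq + qr + pr = -11 + 11 + (-121) = -121
Step 2: Take absolute value.
det(P(-11,1,11)) = |-121| = 121

121


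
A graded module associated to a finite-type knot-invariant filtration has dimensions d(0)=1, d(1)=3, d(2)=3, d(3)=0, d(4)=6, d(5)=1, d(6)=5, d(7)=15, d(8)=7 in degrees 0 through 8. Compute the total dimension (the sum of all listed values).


Total dimension = d(0) + d(1) + ... + d(8)
= 1 + 3 + 3 + 0 + 6 + 1 + 5 + 15 + 7
= 41

41


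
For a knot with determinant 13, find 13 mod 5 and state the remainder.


Step 1: A knot is p-colorable if and only if p divides its determinant.
Step 2: Compute 13 mod 5.
13 = 2 * 5 + 3
Step 3: 13 mod 5 = 3
Step 4: The knot is 5-colorable: no

3


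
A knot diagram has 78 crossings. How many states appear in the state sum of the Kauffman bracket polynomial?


Each crossing contributes 2 choices (A-smoothing or B-smoothing).
Total states = 2^78 = 302231454903657293676544

302231454903657293676544


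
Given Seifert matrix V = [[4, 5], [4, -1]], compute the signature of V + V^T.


Step 1: V + V^T = [[8, 9], [9, -2]]
Step 2: trace = 6, det = -97
Step 3: Discriminant = 6^2 - 4*(-97) = 424
Step 4: Eigenvalues: 13.2956, -7.29563
Step 5: Signature = (# positive eigenvalues) - (# negative eigenvalues) = 0

0


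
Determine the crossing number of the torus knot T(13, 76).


For a torus knot T(p, q) with gcd(p,q)=1,
the crossing number is min(p*(q-1), q*(p-1)).
p*(q-1) = 13*75 = 975
q*(p-1) = 76*12 = 912
min(975, 912) = 912

912


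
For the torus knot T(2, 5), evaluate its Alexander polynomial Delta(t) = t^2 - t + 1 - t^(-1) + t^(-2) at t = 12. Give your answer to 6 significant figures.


Substituting t = 12 into Delta(t) = t^2 - t + 1 - t^(-1) + t^(-2):
Term values: (144) + (-12) + (1) + (-0.0833333) + (0.00694444)
Sum = 132.9236111
Rounded to 6 significant figures: 132.924

132.924


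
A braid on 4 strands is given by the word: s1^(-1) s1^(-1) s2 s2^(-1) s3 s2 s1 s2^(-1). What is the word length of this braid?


The word length counts the number of generators (including inverses).
Listing each generator: s1^(-1), s1^(-1), s2, s2^(-1), s3, s2, s1, s2^(-1)
There are 8 generators in this braid word.

8


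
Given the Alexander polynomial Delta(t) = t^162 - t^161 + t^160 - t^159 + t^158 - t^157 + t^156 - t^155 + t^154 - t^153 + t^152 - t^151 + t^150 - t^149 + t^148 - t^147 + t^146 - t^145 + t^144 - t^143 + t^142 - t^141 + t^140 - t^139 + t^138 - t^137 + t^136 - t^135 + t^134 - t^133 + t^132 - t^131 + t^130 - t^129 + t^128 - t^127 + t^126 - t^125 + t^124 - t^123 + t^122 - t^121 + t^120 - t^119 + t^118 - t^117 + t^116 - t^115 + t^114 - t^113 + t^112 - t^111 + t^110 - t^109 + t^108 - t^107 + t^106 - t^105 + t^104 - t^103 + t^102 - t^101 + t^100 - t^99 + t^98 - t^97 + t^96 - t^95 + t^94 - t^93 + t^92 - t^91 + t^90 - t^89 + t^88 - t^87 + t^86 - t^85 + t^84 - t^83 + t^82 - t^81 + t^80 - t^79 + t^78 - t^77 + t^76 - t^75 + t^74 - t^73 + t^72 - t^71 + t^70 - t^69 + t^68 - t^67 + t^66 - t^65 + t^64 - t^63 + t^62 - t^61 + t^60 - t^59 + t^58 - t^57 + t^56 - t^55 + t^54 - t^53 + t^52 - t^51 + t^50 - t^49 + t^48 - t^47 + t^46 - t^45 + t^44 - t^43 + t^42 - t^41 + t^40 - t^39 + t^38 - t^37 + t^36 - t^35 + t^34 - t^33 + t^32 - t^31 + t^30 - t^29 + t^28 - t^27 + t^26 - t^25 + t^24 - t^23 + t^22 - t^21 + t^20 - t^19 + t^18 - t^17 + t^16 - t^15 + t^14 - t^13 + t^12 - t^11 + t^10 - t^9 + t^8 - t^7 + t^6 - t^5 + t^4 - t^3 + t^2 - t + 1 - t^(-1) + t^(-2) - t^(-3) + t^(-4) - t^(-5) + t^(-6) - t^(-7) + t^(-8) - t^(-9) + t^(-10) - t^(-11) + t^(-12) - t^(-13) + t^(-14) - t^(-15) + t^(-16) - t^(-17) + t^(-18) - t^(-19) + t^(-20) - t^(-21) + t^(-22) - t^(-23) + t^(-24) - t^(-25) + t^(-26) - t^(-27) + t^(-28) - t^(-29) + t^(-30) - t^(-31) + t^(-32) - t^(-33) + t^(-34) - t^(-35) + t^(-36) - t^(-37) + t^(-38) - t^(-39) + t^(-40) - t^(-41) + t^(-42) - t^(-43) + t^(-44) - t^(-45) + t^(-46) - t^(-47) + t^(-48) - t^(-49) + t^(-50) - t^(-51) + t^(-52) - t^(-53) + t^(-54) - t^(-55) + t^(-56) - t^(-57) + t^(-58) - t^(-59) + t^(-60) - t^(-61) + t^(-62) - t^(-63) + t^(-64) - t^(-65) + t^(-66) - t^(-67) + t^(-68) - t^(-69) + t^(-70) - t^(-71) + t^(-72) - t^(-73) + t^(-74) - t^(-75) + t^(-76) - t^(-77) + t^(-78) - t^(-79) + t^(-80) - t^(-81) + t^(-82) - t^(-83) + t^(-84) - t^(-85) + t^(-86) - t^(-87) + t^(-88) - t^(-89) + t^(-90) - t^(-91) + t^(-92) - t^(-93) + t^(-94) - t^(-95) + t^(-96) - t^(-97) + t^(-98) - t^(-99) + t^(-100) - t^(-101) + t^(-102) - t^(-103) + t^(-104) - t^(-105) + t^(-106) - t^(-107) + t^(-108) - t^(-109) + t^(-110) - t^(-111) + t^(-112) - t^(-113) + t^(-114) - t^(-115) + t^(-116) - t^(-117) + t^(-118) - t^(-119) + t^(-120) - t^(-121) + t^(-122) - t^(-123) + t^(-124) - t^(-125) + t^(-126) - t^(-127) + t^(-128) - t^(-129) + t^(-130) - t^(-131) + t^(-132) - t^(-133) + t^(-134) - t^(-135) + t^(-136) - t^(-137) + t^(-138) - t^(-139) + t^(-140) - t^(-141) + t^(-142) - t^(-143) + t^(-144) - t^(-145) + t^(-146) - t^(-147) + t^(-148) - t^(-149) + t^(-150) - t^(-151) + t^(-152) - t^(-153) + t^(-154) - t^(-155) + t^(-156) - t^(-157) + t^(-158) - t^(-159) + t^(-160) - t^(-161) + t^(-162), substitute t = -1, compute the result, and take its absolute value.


Step 1: The polynomial has 325 terms with alternating signs, exponents from 162 down to -162.
Step 2: Substitute t = -1. The i-th term has coefficient (-1)^i and exponent (m-i),
  so its value is (-1)^i * (-1)^(m-i) = (-1)^m = 1 for every i.
Step 3: All 325 terms equal 1, so Delta(-1) = 325 * (1) = 325
Step 4: |Delta(-1)| = 325

325


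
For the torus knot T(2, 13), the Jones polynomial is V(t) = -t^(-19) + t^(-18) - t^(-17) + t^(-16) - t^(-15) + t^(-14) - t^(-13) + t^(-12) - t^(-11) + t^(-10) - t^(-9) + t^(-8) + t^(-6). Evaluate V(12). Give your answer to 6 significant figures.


Substituting t = 12 into V(t) = -t^(-19) + t^(-18) - t^(-17) + t^(-16) - t^(-15) + t^(-14) - t^(-13) + t^(-12) - t^(-11) + t^(-10) - t^(-9) + t^(-8) + t^(-6):
  (-)t^(-19) = -3.13009e-21
  (+)t^(-18) = 3.7561e-20
  (-)t^(-17) = -4.50732e-19
  (+)t^(-16) = 5.40879e-18
  (-)t^(-15) = -6.49055e-17
  (+)t^(-14) = 7.78866e-16
  (-)t^(-13) = -9.34639e-15
  (+)t^(-12) = 1.12157e-13
  (-)t^(-11) = -1.34588e-12
  (+)t^(-10) = 1.61506e-11
  (-)t^(-9) = -1.93807e-10
  (+)t^(-8) = 2.32568e-09
  (+)t^(-6) = 3.34898e-07
Sum = (-3.13009e-21) + (3.7561e-20) + (-4.50732e-19) + (5.40879e-18) + (-6.49055e-17) + (7.78866e-16) + (-9.34639e-15) + (1.12157e-13) + (-1.34588e-12) + (1.61506e-11) + (-1.93807e-10) + (2.32568e-09) + (3.34898e-07)
= 3.370447586e-07
Rounded to 6 significant figures: 3.37045e-07

3.37045e-07


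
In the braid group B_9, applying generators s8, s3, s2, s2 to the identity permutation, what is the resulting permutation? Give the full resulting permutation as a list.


Starting with identity [1, 2, 3, 4, 5, 6, 7, 8, 9].
Apply generators in sequence:
  After s8: [1, 2, 3, 4, 5, 6, 7, 9, 8]
  After s3: [1, 2, 4, 3, 5, 6, 7, 9, 8]
  After s2: [1, 4, 2, 3, 5, 6, 7, 9, 8]
  After s2: [1, 2, 4, 3, 5, 6, 7, 9, 8]
Final permutation: [1, 2, 4, 3, 5, 6, 7, 9, 8]

[1, 2, 4, 3, 5, 6, 7, 9, 8]


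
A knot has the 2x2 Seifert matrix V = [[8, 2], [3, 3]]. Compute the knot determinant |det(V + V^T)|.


Step 1: Form V + V^T where V = [[8, 2], [3, 3]]
  V^T = [[8, 3], [2, 3]]
  V + V^T = [[16, 5], [5, 6]]
Step 2: det(V + V^T) = 16*6 - 5*5
  = 96 - 25 = 71
Step 3: Knot determinant = |det(V + V^T)| = |71| = 71

71


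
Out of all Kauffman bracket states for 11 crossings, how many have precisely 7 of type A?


We choose which 7 of 11 crossings get A-smoothings.
C(11, 7) = 11! / (7! * 4!)
= 330

330


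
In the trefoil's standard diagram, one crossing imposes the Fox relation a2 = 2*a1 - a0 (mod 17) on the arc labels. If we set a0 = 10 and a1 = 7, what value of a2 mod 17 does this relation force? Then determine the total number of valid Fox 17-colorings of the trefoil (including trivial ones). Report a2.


Step 1: Apply the given crossing relation 2*a1 - a0 - a2 = 0 (mod 17).
  a2 = 2*a1 - a0 mod 17
  a2 = 2*7 - 10 mod 17
  a2 = 14 - 10 mod 17
  a2 = 4 mod 17 = 4
Step 2: The trefoil has determinant 3.
  Number of Fox p-colorings (p prime) is p^2 if p = 3, else p.
  Since 17 does not divide 3, only trivial (constant) colorings exist.
  (So the trial a0 = 10, a1 = 7 with a0 != a1 does NOT extend to a valid coloring of the whole trefoil: the other two crossing relations require 3*(a1 - a0) = 0 (mod 17), which fails.)
  Total colorings = 17
Step 3: a2 = 4, total Fox 17-colorings = 17

4


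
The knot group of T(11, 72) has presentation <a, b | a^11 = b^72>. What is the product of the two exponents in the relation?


The relation is a^11 = b^72.
Product of exponents = 11 * 72
= 792

792


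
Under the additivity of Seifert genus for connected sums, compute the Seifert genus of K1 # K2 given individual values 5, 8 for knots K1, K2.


The Seifert genus is additive under connected sum.
Seifert genus(K1 # K2) = (5) + (8)
= 13

13


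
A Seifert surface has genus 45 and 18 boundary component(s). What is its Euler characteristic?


chi = 2 - 2g - b
= 2 - 2*45 - 18
= 2 - 90 - 18 = -106

-106


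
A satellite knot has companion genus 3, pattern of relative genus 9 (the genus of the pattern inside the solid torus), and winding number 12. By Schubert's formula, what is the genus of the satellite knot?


Schubert: g(satellite) = g_rel(pattern) + |winding| * g(companion),
where g_rel(pattern) is the genus of the pattern relative to the solid torus.
= 9 + 12 * 3
= 9 + 36 = 45

45


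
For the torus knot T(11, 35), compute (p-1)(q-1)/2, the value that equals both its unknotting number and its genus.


For a torus knot T(p,q), both the unknotting number and genus equal (p-1)(q-1)/2.
= (11-1)(35-1)/2
= 10*34/2
= 340/2 = 170

170


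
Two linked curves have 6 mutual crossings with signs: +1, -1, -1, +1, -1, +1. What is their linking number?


Step 1: Count positive crossings: 3
Step 2: Count negative crossings: 3
Step 3: Sum of signs = 3 - 3 = 0
Step 4: Linking number = sum/2 = 0/2 = 0

0


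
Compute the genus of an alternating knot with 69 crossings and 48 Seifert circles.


For alternating knots, g = (c - s + 1)/2.
= (69 - 48 + 1)/2
= 22/2 = 11

11


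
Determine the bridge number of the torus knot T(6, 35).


The bridge number of T(p,q) is min(p,q).
min(6, 35) = 6

6


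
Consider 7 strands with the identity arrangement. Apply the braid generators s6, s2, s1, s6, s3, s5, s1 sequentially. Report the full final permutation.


Starting with identity [1, 2, 3, 4, 5, 6, 7].
Apply generators in sequence:
  After s6: [1, 2, 3, 4, 5, 7, 6]
  After s2: [1, 3, 2, 4, 5, 7, 6]
  After s1: [3, 1, 2, 4, 5, 7, 6]
  After s6: [3, 1, 2, 4, 5, 6, 7]
  After s3: [3, 1, 4, 2, 5, 6, 7]
  After s5: [3, 1, 4, 2, 6, 5, 7]
  After s1: [1, 3, 4, 2, 6, 5, 7]
Final permutation: [1, 3, 4, 2, 6, 5, 7]

[1, 3, 4, 2, 6, 5, 7]


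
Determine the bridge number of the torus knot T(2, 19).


The bridge number of T(p,q) is min(p,q).
min(2, 19) = 2

2


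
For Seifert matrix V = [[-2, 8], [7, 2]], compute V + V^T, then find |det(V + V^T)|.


Step 1: Form V + V^T where V = [[-2, 8], [7, 2]]
  V^T = [[-2, 7], [8, 2]]
  V + V^T = [[-4, 15], [15, 4]]
Step 2: det(V + V^T) = (-4)*4 - 15*15
  = -16 - 225 = -241
Step 3: Knot determinant = |det(V + V^T)| = |-241| = 241

241


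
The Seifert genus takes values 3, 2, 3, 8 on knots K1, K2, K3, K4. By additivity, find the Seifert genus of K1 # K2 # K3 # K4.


The Seifert genus is additive under connected sum.
Seifert genus(K1 # K2 # K3 # K4) = (3) + (2) + (3) + (8)
= 16

16


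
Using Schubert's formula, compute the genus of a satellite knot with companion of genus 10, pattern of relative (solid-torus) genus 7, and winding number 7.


Schubert: g(satellite) = g_rel(pattern) + |winding| * g(companion),
where g_rel(pattern) is the genus of the pattern relative to the solid torus.
= 7 + 7 * 10
= 7 + 70 = 77

77


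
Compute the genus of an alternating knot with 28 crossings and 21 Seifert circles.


For alternating knots, g = (c - s + 1)/2.
= (28 - 21 + 1)/2
= 8/2 = 4

4


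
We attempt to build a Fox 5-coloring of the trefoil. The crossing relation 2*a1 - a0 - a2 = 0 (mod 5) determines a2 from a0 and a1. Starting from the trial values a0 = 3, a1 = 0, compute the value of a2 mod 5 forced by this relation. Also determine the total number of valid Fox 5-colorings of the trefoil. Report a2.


Step 1: Apply the given crossing relation 2*a1 - a0 - a2 = 0 (mod 5).
  a2 = 2*a1 - a0 mod 5
  a2 = 2*0 - 3 mod 5
  a2 = 0 - 3 mod 5
  a2 = -3 mod 5 = 2
Step 2: The trefoil has determinant 3.
  Number of Fox p-colorings (p prime) is p^2 if p = 3, else p.
  Since 5 does not divide 3, only trivial (constant) colorings exist.
  (So the trial a0 = 3, a1 = 0 with a0 != a1 does NOT extend to a valid coloring of the whole trefoil: the other two crossing relations require 3*(a1 - a0) = 0 (mod 5), which fails.)
  Total colorings = 5
Step 3: a2 = 2, total Fox 5-colorings = 5

2


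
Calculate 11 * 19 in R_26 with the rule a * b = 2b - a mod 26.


11 * 19 = 2*19 - 11 mod 26
= 38 - 11 mod 26
= 27 mod 26 = 1

1


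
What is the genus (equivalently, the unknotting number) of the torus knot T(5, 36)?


For a torus knot T(p,q), both the unknotting number and genus equal (p-1)(q-1)/2.
= (5-1)(36-1)/2
= 4*35/2
= 140/2 = 70

70


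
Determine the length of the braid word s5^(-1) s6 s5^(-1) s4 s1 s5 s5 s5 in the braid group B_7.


The word length counts the number of generators (including inverses).
Listing each generator: s5^(-1), s6, s5^(-1), s4, s1, s5, s5, s5
There are 8 generators in this braid word.

8


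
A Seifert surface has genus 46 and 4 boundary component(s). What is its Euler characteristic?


chi = 2 - 2g - b
= 2 - 2*46 - 4
= 2 - 92 - 4 = -94

-94


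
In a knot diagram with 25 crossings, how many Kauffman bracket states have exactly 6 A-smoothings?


We choose which 6 of 25 crossings get A-smoothings.
C(25, 6) = 25! / (6! * 19!)
= 177100

177100


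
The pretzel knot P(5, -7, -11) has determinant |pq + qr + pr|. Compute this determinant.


Step 1: Compute pq + qr + pr.
pq = 5*(-7) = -35
qr = (-7)*(-11) = 77
pr = 5*(-11) = -55
pq + qr + pr = -35 + 77 + (-55) = -13
Step 2: Take absolute value.
det(P(5,-7,-11)) = |-13| = 13

13


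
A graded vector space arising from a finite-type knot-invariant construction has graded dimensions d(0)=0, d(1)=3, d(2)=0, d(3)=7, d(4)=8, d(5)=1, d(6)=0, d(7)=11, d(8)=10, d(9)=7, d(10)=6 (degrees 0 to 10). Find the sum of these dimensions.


Total dimension = d(0) + d(1) + ... + d(10)
= 0 + 3 + 0 + 7 + 8 + 1 + 0 + 11 + 10 + 7 + 6
= 53

53


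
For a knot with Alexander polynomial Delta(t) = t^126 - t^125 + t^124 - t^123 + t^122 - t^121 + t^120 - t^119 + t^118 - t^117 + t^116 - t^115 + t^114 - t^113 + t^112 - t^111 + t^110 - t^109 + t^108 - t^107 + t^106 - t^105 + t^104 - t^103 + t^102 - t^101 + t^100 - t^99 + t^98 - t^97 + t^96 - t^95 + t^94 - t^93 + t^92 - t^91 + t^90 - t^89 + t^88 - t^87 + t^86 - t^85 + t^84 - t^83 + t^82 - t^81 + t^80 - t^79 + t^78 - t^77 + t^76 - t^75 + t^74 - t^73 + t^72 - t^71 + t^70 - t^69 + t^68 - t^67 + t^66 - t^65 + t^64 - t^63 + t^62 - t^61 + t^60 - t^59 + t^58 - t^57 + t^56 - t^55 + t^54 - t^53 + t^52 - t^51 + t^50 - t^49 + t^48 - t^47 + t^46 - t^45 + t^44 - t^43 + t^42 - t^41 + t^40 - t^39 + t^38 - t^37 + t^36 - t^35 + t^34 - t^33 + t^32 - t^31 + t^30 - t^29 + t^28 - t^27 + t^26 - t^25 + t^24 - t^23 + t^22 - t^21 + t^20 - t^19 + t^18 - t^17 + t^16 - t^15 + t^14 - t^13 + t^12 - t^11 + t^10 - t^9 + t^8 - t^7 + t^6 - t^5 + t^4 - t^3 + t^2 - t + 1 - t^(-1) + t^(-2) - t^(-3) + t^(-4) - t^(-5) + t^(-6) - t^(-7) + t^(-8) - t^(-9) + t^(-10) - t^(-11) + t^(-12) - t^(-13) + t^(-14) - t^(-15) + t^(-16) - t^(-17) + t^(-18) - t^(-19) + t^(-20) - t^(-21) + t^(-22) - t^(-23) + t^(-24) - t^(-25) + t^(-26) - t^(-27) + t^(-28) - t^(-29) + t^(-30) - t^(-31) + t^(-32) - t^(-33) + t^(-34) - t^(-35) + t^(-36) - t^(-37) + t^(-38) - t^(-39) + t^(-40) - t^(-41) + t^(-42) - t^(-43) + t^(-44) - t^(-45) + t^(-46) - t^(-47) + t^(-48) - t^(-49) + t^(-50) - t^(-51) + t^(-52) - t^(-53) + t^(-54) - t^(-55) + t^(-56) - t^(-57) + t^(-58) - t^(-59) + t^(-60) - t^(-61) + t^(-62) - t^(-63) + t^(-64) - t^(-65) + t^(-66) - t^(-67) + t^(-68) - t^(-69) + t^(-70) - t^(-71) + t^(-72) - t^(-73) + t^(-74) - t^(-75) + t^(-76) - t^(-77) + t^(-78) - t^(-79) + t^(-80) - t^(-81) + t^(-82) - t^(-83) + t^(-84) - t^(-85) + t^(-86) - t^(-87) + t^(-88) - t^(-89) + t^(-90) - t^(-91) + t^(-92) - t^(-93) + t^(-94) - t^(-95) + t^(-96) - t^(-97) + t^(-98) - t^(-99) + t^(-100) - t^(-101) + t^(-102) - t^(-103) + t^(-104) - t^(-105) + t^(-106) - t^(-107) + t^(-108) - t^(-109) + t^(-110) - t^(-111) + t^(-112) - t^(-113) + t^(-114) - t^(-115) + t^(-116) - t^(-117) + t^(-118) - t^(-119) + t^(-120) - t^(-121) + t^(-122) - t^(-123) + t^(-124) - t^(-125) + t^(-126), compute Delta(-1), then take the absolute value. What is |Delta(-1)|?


Step 1: The polynomial has 253 terms with alternating signs, exponents from 126 down to -126.
Step 2: Substitute t = -1. The i-th term has coefficient (-1)^i and exponent (m-i),
  so its value is (-1)^i * (-1)^(m-i) = (-1)^m = 1 for every i.
Step 3: All 253 terms equal 1, so Delta(-1) = 253 * (1) = 253
Step 4: |Delta(-1)| = 253

253


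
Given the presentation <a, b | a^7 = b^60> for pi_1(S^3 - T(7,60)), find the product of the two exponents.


The relation is a^7 = b^60.
Product of exponents = 7 * 60
= 420

420


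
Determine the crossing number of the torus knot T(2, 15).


For a torus knot T(p, q) with gcd(p,q)=1,
the crossing number is min(p*(q-1), q*(p-1)).
p*(q-1) = 2*14 = 28
q*(p-1) = 15*1 = 15
min(28, 15) = 15

15


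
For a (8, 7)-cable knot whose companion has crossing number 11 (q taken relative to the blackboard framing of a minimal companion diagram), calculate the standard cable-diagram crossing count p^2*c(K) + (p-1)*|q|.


Step 1: Each of the c(K) crossings of the companion diagram becomes p*p = p^2 crossings among the p parallel strands, and each of the |q| twists s_1 s_2 ... s_(p-1) adds (p-1) crossings.
  Crossings = p^2 * c(K) + (p-1)*|q|
Step 2: = 8^2 * 11 + (8-1)*7
Step 3: = 64*11 + 7*7
Step 4: = 704 + 49 = 753

753


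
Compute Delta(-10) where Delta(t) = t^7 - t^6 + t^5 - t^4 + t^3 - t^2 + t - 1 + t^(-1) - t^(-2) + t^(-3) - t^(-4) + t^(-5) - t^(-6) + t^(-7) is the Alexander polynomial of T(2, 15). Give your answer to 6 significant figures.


Substituting t = -10 into Delta(t) = t^7 - t^6 + t^5 - t^4 + t^3 - t^2 + t - 1 + t^(-1) - t^(-2) + t^(-3) - t^(-4) + t^(-5) - t^(-6) + t^(-7):
Term values: (-10000000) + (-1000000) + (-100000) + (-10000) + (-1000) + (-100) + (-10) + (-1) + (-0.1) + (-0.01) + (-0.001) + (-0.0001) + (-1e-05) + (-1e-06) + (-1e-07)
Sum = -11111111.11
Rounded to 6 significant figures: -1.11111e+07

-1.11111e+07


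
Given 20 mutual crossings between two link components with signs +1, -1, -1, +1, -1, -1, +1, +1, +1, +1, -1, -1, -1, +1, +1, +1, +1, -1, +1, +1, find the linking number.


Step 1: Count positive crossings: 12
Step 2: Count negative crossings: 8
Step 3: Sum of signs = 12 - 8 = 4
Step 4: Linking number = sum/2 = 4/2 = 2

2


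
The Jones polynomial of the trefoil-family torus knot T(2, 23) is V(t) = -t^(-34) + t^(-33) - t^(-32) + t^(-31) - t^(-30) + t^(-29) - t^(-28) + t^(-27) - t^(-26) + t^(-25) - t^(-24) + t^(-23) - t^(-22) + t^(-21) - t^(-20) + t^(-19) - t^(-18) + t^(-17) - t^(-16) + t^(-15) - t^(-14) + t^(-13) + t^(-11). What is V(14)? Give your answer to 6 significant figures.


Substituting t = 14 into V(t) = -t^(-34) + t^(-33) - t^(-32) + t^(-31) - t^(-30) + t^(-29) - t^(-28) + t^(-27) - t^(-26) + t^(-25) - t^(-24) + t^(-23) - t^(-22) + t^(-21) - t^(-20) + t^(-19) - t^(-18) + t^(-17) - t^(-16) + t^(-15) - t^(-14) + t^(-13) + t^(-11):
  (-)t^(-34) = -1.07559e-39
  (+)t^(-33) = 1.50583e-38
  (-)t^(-32) = -2.10816e-37
  (+)t^(-31) = 2.95142e-36
  (-)t^(-30) = -4.13199e-35
  (+)t^(-29) = 5.78478e-34
  (-)t^(-28) = -8.09869e-33
  (+)t^(-27) = 1.13382e-31
  (-)t^(-26) = -1.58734e-30
  (+)t^(-25) = 2.22228e-29
  (-)t^(-24) = -3.11119e-28
  (+)t^(-23) = 4.35567e-27
  (-)t^(-22) = -6.09794e-26
  (+)t^(-21) = 8.53712e-25
  (-)t^(-20) = -1.1952e-23
  (+)t^(-19) = 1.67327e-22
  (-)t^(-18) = -2.34258e-21
  (+)t^(-17) = 3.27962e-20
  (-)t^(-16) = -4.59147e-19
  (+)t^(-15) = 6.42805e-18
  (-)t^(-14) = -8.99927e-17
  (+)t^(-13) = 1.2599e-15
  (+)t^(-11) = 2.4694e-13
Sum = (-1.07559e-39) + (1.50583e-38) + (-2.10816e-37) + (2.95142e-36) + (-4.13199e-35) + (5.78478e-34) + (-8.09869e-33) + (1.13382e-31) + (-1.58734e-30) + (2.22228e-29) + (-3.11119e-28) + (4.35567e-27) + (-6.09794e-26) + (8.53712e-25) + (-1.1952e-23) + (1.67327e-22) + (-2.34258e-21) + (3.27962e-20) + (-4.59147e-19) + (6.42805e-18) + (-8.99927e-17) + (1.2599e-15) + (2.4694e-13)
= 2.481159983e-13
Rounded to 6 significant figures: 2.48116e-13

2.48116e-13


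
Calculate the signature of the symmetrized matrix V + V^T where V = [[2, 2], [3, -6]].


Step 1: V + V^T = [[4, 5], [5, -12]]
Step 2: trace = -8, det = -73
Step 3: Discriminant = (-8)^2 - 4*(-73) = 356
Step 4: Eigenvalues: 5.43398, -13.434
Step 5: Signature = (# positive eigenvalues) - (# negative eigenvalues) = 0

0


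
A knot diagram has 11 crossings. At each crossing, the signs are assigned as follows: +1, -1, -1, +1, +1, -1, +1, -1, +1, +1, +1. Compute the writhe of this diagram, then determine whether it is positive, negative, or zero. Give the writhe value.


Step 1: Count positive crossings (+1).
Positive crossings: 7
Step 2: Count negative crossings (-1).
Negative crossings: 4
Step 3: Writhe = (positive) - (negative)
w = 7 - 4 = 3
Step 4: |w| = 3, and w is positive

3


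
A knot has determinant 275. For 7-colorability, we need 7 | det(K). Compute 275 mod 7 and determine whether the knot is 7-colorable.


Step 1: A knot is p-colorable if and only if p divides its determinant.
Step 2: Compute 275 mod 7.
275 = 39 * 7 + 2
Step 3: 275 mod 7 = 2
Step 4: The knot is 7-colorable: no

2


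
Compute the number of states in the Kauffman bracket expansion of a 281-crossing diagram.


Each crossing contributes 2 choices (A-smoothing or B-smoothing).
Total states = 2^281 = 3885337784451458141838923813647037813284813678104279042503624819477808570410416996352

3885337784451458141838923813647037813284813678104279042503624819477808570410416996352


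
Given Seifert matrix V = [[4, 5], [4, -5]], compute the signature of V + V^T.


Step 1: V + V^T = [[8, 9], [9, -10]]
Step 2: trace = -2, det = -161
Step 3: Discriminant = (-2)^2 - 4*(-161) = 648
Step 4: Eigenvalues: 11.7279, -13.7279
Step 5: Signature = (# positive eigenvalues) - (# negative eigenvalues) = 0

0


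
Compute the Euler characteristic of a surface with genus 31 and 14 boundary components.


chi = 2 - 2g - b
= 2 - 2*31 - 14
= 2 - 62 - 14 = -74

-74


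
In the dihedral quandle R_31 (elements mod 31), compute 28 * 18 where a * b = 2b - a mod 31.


28 * 18 = 2*18 - 28 mod 31
= 36 - 28 mod 31
= 8 mod 31 = 8

8


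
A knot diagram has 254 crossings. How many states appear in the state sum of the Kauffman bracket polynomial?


Each crossing contributes 2 choices (A-smoothing or B-smoothing).
Total states = 2^254 = 28948022309329048855892746252171976963317496166410141009864396001978282409984

28948022309329048855892746252171976963317496166410141009864396001978282409984


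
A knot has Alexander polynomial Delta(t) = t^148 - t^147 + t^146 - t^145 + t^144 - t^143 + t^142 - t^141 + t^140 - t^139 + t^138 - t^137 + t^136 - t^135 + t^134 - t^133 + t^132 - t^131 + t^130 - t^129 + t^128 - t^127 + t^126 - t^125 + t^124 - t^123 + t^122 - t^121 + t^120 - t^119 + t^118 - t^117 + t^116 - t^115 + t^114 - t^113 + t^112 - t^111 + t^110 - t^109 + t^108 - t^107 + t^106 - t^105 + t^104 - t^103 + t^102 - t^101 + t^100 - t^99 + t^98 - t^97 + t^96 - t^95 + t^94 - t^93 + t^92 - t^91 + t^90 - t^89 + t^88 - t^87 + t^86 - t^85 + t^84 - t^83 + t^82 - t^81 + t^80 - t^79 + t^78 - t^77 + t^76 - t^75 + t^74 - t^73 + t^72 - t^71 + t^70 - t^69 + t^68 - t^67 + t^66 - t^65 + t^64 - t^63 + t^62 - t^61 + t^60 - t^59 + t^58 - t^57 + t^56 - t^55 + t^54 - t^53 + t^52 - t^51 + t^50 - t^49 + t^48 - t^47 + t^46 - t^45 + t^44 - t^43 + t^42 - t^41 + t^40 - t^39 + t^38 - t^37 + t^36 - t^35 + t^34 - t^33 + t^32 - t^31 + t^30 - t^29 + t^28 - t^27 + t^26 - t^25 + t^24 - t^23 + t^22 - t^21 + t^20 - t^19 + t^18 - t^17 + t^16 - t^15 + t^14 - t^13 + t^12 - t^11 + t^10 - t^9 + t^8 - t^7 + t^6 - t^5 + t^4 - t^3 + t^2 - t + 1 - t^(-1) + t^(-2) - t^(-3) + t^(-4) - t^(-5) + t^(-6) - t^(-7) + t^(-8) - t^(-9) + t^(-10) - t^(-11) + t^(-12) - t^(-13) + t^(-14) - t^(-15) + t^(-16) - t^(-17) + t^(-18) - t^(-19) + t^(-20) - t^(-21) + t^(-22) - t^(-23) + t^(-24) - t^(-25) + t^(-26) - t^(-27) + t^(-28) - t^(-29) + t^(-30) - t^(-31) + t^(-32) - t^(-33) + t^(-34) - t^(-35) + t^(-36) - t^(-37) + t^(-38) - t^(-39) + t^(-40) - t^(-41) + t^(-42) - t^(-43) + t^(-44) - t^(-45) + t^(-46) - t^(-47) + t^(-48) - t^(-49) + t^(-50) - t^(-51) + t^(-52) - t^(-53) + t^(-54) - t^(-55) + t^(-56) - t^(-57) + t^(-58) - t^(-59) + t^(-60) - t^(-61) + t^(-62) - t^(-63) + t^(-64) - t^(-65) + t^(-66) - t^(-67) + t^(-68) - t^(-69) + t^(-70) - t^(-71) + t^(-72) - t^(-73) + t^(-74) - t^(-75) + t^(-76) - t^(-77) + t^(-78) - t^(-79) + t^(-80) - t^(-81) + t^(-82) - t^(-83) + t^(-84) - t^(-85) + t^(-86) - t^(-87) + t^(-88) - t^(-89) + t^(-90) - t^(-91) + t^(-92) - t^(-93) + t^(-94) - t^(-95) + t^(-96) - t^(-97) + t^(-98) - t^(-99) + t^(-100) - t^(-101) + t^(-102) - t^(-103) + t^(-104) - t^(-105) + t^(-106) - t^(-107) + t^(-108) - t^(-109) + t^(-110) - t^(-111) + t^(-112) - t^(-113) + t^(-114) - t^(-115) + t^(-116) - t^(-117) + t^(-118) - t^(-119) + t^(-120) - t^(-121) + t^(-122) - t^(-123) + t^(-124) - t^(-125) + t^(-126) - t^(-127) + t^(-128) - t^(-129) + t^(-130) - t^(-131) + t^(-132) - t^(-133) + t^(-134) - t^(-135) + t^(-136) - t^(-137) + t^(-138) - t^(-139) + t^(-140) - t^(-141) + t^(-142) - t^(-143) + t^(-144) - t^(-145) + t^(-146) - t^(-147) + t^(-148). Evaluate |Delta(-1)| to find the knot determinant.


Step 1: The polynomial has 297 terms with alternating signs, exponents from 148 down to -148.
Step 2: Substitute t = -1. The i-th term has coefficient (-1)^i and exponent (m-i),
  so its value is (-1)^i * (-1)^(m-i) = (-1)^m = 1 for every i.
Step 3: All 297 terms equal 1, so Delta(-1) = 297 * (1) = 297
Step 4: |Delta(-1)| = 297

297


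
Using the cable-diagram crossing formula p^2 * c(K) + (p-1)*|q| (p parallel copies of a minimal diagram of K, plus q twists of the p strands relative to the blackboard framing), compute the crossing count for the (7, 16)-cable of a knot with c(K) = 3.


Step 1: Each of the c(K) crossings of the companion diagram becomes p*p = p^2 crossings among the p parallel strands, and each of the |q| twists s_1 s_2 ... s_(p-1) adds (p-1) crossings.
  Crossings = p^2 * c(K) + (p-1)*|q|
Step 2: = 7^2 * 3 + (7-1)*16
Step 3: = 49*3 + 6*16
Step 4: = 147 + 96 = 243

243


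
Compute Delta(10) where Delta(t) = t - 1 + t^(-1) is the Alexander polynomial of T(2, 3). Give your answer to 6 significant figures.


Substituting t = 10 into Delta(t) = t - 1 + t^(-1):
Term values: (10) + (-1) + (0.1)
Sum = 9.1
Rounded to 6 significant figures: 9.1

9.1


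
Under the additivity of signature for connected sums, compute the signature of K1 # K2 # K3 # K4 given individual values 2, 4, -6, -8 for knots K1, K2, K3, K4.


The signature is additive under connected sum.
signature(K1 # K2 # K3 # K4) = (2) + (4) + (-6) + (-8)
= -8

-8


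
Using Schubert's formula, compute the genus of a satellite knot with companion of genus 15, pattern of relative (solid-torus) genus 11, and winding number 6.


Schubert: g(satellite) = g_rel(pattern) + |winding| * g(companion),
where g_rel(pattern) is the genus of the pattern relative to the solid torus.
= 11 + 6 * 15
= 11 + 90 = 101

101


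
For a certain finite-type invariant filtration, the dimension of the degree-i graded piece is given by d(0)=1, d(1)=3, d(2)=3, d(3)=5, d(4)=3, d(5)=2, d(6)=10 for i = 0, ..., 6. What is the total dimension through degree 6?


Total dimension = d(0) + d(1) + ... + d(6)
= 1 + 3 + 3 + 5 + 3 + 2 + 10
= 27

27


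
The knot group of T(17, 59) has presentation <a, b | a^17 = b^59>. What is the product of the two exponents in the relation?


The relation is a^17 = b^59.
Product of exponents = 17 * 59
= 1003

1003


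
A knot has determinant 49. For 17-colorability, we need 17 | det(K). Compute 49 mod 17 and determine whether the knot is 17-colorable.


Step 1: A knot is p-colorable if and only if p divides its determinant.
Step 2: Compute 49 mod 17.
49 = 2 * 17 + 15
Step 3: 49 mod 17 = 15
Step 4: The knot is 17-colorable: no

15


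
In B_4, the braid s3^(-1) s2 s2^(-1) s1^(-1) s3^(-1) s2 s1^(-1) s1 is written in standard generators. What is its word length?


The word length counts the number of generators (including inverses).
Listing each generator: s3^(-1), s2, s2^(-1), s1^(-1), s3^(-1), s2, s1^(-1), s1
There are 8 generators in this braid word.

8


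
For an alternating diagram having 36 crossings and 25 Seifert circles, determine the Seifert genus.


For alternating knots, g = (c - s + 1)/2.
= (36 - 25 + 1)/2
= 12/2 = 6

6


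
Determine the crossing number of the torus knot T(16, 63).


For a torus knot T(p, q) with gcd(p,q)=1,
the crossing number is min(p*(q-1), q*(p-1)).
p*(q-1) = 16*62 = 992
q*(p-1) = 63*15 = 945
min(992, 945) = 945

945


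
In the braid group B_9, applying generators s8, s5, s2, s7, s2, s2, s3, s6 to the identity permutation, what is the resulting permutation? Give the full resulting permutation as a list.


Starting with identity [1, 2, 3, 4, 5, 6, 7, 8, 9].
Apply generators in sequence:
  After s8: [1, 2, 3, 4, 5, 6, 7, 9, 8]
  After s5: [1, 2, 3, 4, 6, 5, 7, 9, 8]
  After s2: [1, 3, 2, 4, 6, 5, 7, 9, 8]
  After s7: [1, 3, 2, 4, 6, 5, 9, 7, 8]
  After s2: [1, 2, 3, 4, 6, 5, 9, 7, 8]
  After s2: [1, 3, 2, 4, 6, 5, 9, 7, 8]
  After s3: [1, 3, 4, 2, 6, 5, 9, 7, 8]
  After s6: [1, 3, 4, 2, 6, 9, 5, 7, 8]
Final permutation: [1, 3, 4, 2, 6, 9, 5, 7, 8]

[1, 3, 4, 2, 6, 9, 5, 7, 8]


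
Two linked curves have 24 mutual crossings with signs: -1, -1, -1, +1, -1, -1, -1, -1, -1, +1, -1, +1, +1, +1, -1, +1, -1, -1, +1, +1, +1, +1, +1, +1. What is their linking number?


Step 1: Count positive crossings: 12
Step 2: Count negative crossings: 12
Step 3: Sum of signs = 12 - 12 = 0
Step 4: Linking number = sum/2 = 0/2 = 0

0


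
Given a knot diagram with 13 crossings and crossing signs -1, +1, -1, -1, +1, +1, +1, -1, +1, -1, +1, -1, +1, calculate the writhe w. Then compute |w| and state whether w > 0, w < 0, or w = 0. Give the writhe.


Step 1: Count positive crossings (+1).
Positive crossings: 7
Step 2: Count negative crossings (-1).
Negative crossings: 6
Step 3: Writhe = (positive) - (negative)
w = 7 - 6 = 1
Step 4: |w| = 1, and w is positive

1


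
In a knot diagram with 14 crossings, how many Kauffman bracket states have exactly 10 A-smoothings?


We choose which 10 of 14 crossings get A-smoothings.
C(14, 10) = 14! / (10! * 4!)
= 1001

1001


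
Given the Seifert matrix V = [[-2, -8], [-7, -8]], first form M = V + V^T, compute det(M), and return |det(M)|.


Step 1: Form V + V^T where V = [[-2, -8], [-7, -8]]
  V^T = [[-2, -7], [-8, -8]]
  V + V^T = [[-4, -15], [-15, -16]]
Step 2: det(V + V^T) = (-4)*(-16) - (-15)*(-15)
  = 64 - 225 = -161
Step 3: Knot determinant = |det(V + V^T)| = |-161| = 161

161


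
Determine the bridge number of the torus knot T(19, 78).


The bridge number of T(p,q) is min(p,q).
min(19, 78) = 19

19


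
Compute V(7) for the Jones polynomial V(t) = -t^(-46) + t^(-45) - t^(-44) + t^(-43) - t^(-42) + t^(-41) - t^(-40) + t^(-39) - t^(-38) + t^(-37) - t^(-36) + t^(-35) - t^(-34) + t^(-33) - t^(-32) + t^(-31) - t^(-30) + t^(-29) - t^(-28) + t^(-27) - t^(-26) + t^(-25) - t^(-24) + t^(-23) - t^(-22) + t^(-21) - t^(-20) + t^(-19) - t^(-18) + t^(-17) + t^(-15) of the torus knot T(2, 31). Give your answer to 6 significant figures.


Substituting t = 7 into V(t) = -t^(-46) + t^(-45) - t^(-44) + t^(-43) - t^(-42) + t^(-41) - t^(-40) + t^(-39) - t^(-38) + t^(-37) - t^(-36) + t^(-35) - t^(-34) + t^(-33) - t^(-32) + t^(-31) - t^(-30) + t^(-29) - t^(-28) + t^(-27) - t^(-26) + t^(-25) - t^(-24) + t^(-23) - t^(-22) + t^(-21) - t^(-20) + t^(-19) - t^(-18) + t^(-17) + t^(-15):
  (-)t^(-46) = -1.33503e-39
  (+)t^(-45) = 9.34519e-39
  (-)t^(-44) = -6.54163e-38
  (+)t^(-43) = 4.57914e-37
  (-)t^(-42) = -3.2054e-36
  (+)t^(-41) = 2.24378e-35
  (-)t^(-40) = -1.57065e-34
  (+)t^(-39) = 1.09945e-33
  (-)t^(-38) = -7.69617e-33
  (+)t^(-37) = 5.38732e-32
  (-)t^(-36) = -3.77112e-31
  (+)t^(-35) = 2.63979e-30
  (-)t^(-34) = -1.84785e-29
  (+)t^(-33) = 1.29349e-28
  (-)t^(-32) = -9.05446e-28
  (+)t^(-31) = 6.33812e-27
  (-)t^(-30) = -4.43669e-26
  (+)t^(-29) = 3.10568e-25
  (-)t^(-28) = -2.17398e-24
  (+)t^(-27) = 1.52178e-23
  (-)t^(-26) = -1.06525e-22
  (+)t^(-25) = 7.45674e-22
  (-)t^(-24) = -5.21972e-21
  (+)t^(-23) = 3.6538e-20
  (-)t^(-22) = -2.55766e-19
  (+)t^(-21) = 1.79036e-18
  (-)t^(-20) = -1.25325e-17
  (+)t^(-19) = 8.77278e-17
  (-)t^(-18) = -6.14095e-16
  (+)t^(-17) = 4.29866e-15
  (+)t^(-15) = 2.10634e-13
Sum = (-1.33503e-39) + (9.34519e-39) + (-6.54163e-38) + (4.57914e-37) + (-3.2054e-36) + (2.24378e-35) + (-1.57065e-34) + (1.09945e-33) + (-7.69617e-33) + (5.38732e-32) + (-3.77112e-31) + (2.63979e-30) + (-1.84785e-29) + (1.29349e-28) + (-9.05446e-28) + (6.33812e-27) + (-4.43669e-26) + (3.10568e-25) + (-2.17398e-24) + (1.52178e-23) + (-1.06525e-22) + (7.45674e-22) + (-5.21972e-21) + (3.6538e-20) + (-2.55766e-19) + (1.79036e-18) + (-1.25325e-17) + (8.77278e-17) + (-6.14095e-16) + (4.29866e-15) + (2.10634e-13)
= 2.143957779e-13
Rounded to 6 significant figures: 2.14396e-13

2.14396e-13


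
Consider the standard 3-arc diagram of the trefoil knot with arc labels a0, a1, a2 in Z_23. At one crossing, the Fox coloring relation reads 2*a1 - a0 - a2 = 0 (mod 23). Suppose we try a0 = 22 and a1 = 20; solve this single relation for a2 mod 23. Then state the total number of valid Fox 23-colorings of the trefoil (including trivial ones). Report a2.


Step 1: Apply the given crossing relation 2*a1 - a0 - a2 = 0 (mod 23).
  a2 = 2*a1 - a0 mod 23
  a2 = 2*20 - 22 mod 23
  a2 = 40 - 22 mod 23
  a2 = 18 mod 23 = 18
Step 2: The trefoil has determinant 3.
  Number of Fox p-colorings (p prime) is p^2 if p = 3, else p.
  Since 23 does not divide 3, only trivial (constant) colorings exist.
  (So the trial a0 = 22, a1 = 20 with a0 != a1 does NOT extend to a valid coloring of the whole trefoil: the other two crossing relations require 3*(a1 - a0) = 0 (mod 23), which fails.)
  Total colorings = 23
Step 3: a2 = 18, total Fox 23-colorings = 23

18


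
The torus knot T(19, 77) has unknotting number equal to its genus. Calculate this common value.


For a torus knot T(p,q), both the unknotting number and genus equal (p-1)(q-1)/2.
= (19-1)(77-1)/2
= 18*76/2
= 1368/2 = 684

684


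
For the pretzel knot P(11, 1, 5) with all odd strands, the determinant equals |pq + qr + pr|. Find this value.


Step 1: Compute pq + qr + pr.
pq = 11*1 = 11
qr = 1*5 = 5
pr = 11*5 = 55
pq + qr + pr = 11 + 5 + 55 = 71
Step 2: Take absolute value.
det(P(11,1,5)) = |71| = 71

71


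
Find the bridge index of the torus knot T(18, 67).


The bridge number of T(p,q) is min(p,q).
min(18, 67) = 18

18


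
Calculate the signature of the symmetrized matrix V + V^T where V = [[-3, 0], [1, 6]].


Step 1: V + V^T = [[-6, 1], [1, 12]]
Step 2: trace = 6, det = -73
Step 3: Discriminant = 6^2 - 4*(-73) = 328
Step 4: Eigenvalues: 12.0554, -6.05539
Step 5: Signature = (# positive eigenvalues) - (# negative eigenvalues) = 0

0


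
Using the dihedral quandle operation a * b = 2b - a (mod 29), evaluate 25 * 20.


25 * 20 = 2*20 - 25 mod 29
= 40 - 25 mod 29
= 15 mod 29 = 15

15


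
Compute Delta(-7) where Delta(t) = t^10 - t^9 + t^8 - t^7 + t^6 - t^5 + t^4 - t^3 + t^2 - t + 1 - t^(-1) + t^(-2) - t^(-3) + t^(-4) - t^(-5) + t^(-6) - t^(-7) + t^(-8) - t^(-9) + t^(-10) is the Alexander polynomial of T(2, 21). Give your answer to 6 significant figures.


Substituting t = -7 into Delta(t) = t^10 - t^9 + t^8 - t^7 + t^6 - t^5 + t^4 - t^3 + t^2 - t + 1 - t^(-1) + t^(-2) - t^(-3) + t^(-4) - t^(-5) + t^(-6) - t^(-7) + t^(-8) - t^(-9) + t^(-10):
Term values: (282475249) + (40353607) + (5764801) + (823543) + (117649) + (16807) + (2401) + (343) + (49) + (7) + (1) + (0.142857) + (0.0204082) + (0.00291545) + (0.000416493) + (5.9499e-05) + (8.49986e-06) + (1.21427e-06) + (1.73467e-07) + (2.47809e-08) + (3.54013e-09)
Sum = 329554457.2
Rounded to 6 significant figures: 3.29554e+08

3.29554e+08


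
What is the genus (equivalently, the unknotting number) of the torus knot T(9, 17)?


For a torus knot T(p,q), both the unknotting number and genus equal (p-1)(q-1)/2.
= (9-1)(17-1)/2
= 8*16/2
= 128/2 = 64

64


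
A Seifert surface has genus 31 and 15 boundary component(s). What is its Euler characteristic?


chi = 2 - 2g - b
= 2 - 2*31 - 15
= 2 - 62 - 15 = -75

-75


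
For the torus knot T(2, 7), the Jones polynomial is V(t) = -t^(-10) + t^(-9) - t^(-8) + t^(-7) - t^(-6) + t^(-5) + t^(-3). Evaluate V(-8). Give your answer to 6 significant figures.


Substituting t = -8 into V(t) = -t^(-10) + t^(-9) - t^(-8) + t^(-7) - t^(-6) + t^(-5) + t^(-3):
  (-)t^(-10) = -9.31323e-10
  (+)t^(-9) = -7.45058e-09
  (-)t^(-8) = -5.96046e-08
  (+)t^(-7) = -4.76837e-07
  (-)t^(-6) = -3.8147e-06
  (+)t^(-5) = -3.05176e-05
  (+)t^(-3) = -0.00195312
Sum = (-9.31323e-10) + (-7.45058e-09) + (-5.96046e-08) + (-4.76837e-07) + (-3.8147e-06) + (-3.05176e-05) + (-0.00195312)
= -0.001988002099
Rounded to 6 significant figures: -0.001988

-0.001988


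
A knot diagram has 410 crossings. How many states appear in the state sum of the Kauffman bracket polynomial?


Each crossing contributes 2 choices (A-smoothing or B-smoothing).
Total states = 2^410 = 2644223875160994395807661232131084159313618731857124877138595181097623164945245383300756841758861139390364848100093433217024

2644223875160994395807661232131084159313618731857124877138595181097623164945245383300756841758861139390364848100093433217024
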